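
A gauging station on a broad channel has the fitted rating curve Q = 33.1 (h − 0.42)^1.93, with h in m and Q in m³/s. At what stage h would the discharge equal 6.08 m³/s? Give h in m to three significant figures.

h − h₀ = (Q/C)^(1/b) = (6.08/33.1)^(1/1.93) = 0.4156 m
h = 0.42 + 0.4156 = 0.8356 m

0.836 m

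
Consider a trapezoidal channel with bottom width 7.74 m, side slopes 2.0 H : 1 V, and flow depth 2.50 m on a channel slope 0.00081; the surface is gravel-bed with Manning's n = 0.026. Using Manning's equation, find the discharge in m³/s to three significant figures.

49.3 m³/s

A = (b + z·y)·y = (7.74 + 2.0×2.50)×2.50 = 31.85 m²
P = b + 2y√(1+z²) = 7.74 + 2×2.50×√(1+2.0²) = 18.92 m
R = A/P = 31.85/18.92 = 1.683 m
Q = (1/n)·A·R^(2/3)·S^(1/2) = (1/0.026) × 31.85 × 1.683^(2/3) × 0.00081^(1/2) = 49.34 m³/s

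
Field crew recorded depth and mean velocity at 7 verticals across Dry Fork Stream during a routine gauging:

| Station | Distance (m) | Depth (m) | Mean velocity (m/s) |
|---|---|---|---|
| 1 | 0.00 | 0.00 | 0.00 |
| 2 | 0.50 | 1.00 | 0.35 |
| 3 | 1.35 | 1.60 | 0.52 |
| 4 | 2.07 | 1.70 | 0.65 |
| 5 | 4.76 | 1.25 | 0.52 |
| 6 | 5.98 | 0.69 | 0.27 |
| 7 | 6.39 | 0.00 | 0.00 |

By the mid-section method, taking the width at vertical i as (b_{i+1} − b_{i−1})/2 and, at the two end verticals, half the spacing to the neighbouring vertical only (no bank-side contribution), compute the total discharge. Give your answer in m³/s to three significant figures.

w_2 = (1.35 − 0.00)/2 = 0.675 m; q_2 = 0.35 × 1.00 × 0.675 = 0.2363 m³/s
w_3 = (2.07 − 0.50)/2 = 0.785 m; q_3 = 0.52 × 1.60 × 0.785 = 0.6531 m³/s
w_4 = (4.76 − 1.35)/2 = 1.705 m; q_4 = 0.65 × 1.70 × 1.705 = 1.884 m³/s
w_5 = (5.98 − 2.07)/2 = 1.955 m; q_5 = 0.52 × 1.25 × 1.955 = 1.271 m³/s
w_6 = (6.39 − 4.76)/2 = 0.815 m; q_6 = 0.27 × 0.69 × 0.815 = 0.1518 m³/s
Stations 1, 7 contribute zero (depth or velocity is 0).
Q = Σ qᵢ = 4.196 m³/s

4.20 m³/s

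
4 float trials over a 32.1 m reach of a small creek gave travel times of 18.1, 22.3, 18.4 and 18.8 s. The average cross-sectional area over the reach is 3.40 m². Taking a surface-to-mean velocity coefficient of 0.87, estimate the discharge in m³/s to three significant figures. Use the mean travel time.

4.89 m³/s

t̄ = (18.1 + 22.3 + 18.4 + 18.8) / 4 = 19.4 s
v_surface = L / t̄ = 32.1 / 19.4 = 1.655 m/s
v_mean = 0.87 × 1.655 = 1.440 m/s
Q = A × v_mean = 3.40 × 1.440 = 4.894 m³/s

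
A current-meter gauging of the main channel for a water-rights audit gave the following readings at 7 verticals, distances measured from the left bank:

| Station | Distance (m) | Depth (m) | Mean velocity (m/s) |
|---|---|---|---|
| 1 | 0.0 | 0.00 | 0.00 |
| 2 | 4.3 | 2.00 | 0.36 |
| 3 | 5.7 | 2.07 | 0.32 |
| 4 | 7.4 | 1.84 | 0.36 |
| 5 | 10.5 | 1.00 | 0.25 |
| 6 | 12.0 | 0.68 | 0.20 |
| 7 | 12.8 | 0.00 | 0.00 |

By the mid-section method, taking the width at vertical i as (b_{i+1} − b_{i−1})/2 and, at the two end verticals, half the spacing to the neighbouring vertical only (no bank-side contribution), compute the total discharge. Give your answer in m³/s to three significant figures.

5.40 m³/s

w_2 = (5.7 − 0.0)/2 = 2.85 m; q_2 = 0.36 × 2.00 × 2.85 = 2.052 m³/s
w_3 = (7.4 − 4.3)/2 = 1.55 m; q_3 = 0.32 × 2.07 × 1.55 = 1.027 m³/s
w_4 = (10.5 − 5.7)/2 = 2.4 m; q_4 = 0.36 × 1.84 × 2.4 = 1.590 m³/s
w_5 = (12.0 − 7.4)/2 = 2.3 m; q_5 = 0.25 × 1.00 × 2.3 = 0.5750 m³/s
w_6 = (12.8 − 10.5)/2 = 1.15 m; q_6 = 0.20 × 0.68 × 1.15 = 0.1564 m³/s
Stations 1, 7 contribute zero (depth or velocity is 0).
Q = Σ qᵢ = 5.400 m³/s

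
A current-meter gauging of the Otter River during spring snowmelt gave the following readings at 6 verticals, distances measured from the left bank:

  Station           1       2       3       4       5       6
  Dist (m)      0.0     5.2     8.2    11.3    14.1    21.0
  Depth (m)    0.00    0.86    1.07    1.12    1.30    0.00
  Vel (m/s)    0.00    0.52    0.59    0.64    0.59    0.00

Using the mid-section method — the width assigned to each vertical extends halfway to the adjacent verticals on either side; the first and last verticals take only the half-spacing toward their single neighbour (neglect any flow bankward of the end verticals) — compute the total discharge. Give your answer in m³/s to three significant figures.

w_2 = (8.2 − 0.0)/2 = 4.1 m; q_2 = 0.52 × 0.86 × 4.1 = 1.834 m³/s
w_3 = (11.3 − 5.2)/2 = 3.05 m; q_3 = 0.59 × 1.07 × 3.05 = 1.925 m³/s
w_4 = (14.1 − 8.2)/2 = 2.95 m; q_4 = 0.64 × 1.12 × 2.95 = 2.115 m³/s
w_5 = (21.0 − 11.3)/2 = 4.85 m; q_5 = 0.59 × 1.30 × 4.85 = 3.720 m³/s
Stations 1, 6 contribute zero (depth or velocity is 0).
Q = Σ qᵢ = 9.593 m³/s

9.59 m³/s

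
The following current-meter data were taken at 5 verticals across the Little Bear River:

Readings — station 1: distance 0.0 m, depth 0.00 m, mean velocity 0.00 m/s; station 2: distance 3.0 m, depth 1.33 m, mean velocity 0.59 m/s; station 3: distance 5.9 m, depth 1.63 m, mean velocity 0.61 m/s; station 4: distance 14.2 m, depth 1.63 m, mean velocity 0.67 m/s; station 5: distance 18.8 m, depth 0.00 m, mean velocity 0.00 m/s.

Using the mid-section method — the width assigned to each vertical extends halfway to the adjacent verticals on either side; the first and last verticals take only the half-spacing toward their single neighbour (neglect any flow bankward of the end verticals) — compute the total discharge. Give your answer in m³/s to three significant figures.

14.9 m³/s

w_2 = (5.9 − 0.0)/2 = 2.95 m; q_2 = 0.59 × 1.33 × 2.95 = 2.315 m³/s
w_3 = (14.2 − 3.0)/2 = 5.6 m; q_3 = 0.61 × 1.63 × 5.6 = 5.568 m³/s
w_4 = (18.8 − 5.9)/2 = 6.45 m; q_4 = 0.67 × 1.63 × 6.45 = 7.044 m³/s
Stations 1, 5 contribute zero (depth or velocity is 0).
Q = Σ qᵢ = 14.93 m³/s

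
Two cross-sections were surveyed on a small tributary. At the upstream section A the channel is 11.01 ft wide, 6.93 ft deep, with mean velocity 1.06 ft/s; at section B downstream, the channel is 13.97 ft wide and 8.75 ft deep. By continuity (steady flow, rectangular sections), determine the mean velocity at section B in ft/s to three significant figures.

0.662 ft/s

Q = A₁V₁ = (11.01×6.93) × 1.06 = 80.88 ft³/s
A₂ = 13.97 × 8.75 = 122.2 ft²
V₂ = Q/A₂ = 80.88/122.2 = 0.6616 ft/s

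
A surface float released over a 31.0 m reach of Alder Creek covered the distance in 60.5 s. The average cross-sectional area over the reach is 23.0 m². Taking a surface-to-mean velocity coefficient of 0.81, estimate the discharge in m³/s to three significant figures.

v_surface = L / t̄ = 31.0 / 60.5 = 0.5124 m/s
v_mean = 0.81 × 0.5124 = 0.4150 m/s
Q = A × v_mean = 23.0 × 0.4150 = 9.546 m³/s

9.55 m³/s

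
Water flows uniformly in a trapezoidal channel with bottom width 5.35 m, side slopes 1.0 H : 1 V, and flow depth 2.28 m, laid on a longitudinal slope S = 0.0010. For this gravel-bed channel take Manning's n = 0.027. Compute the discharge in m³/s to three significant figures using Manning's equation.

A = (b + z·y)·y = (5.35 + 1.0×2.28)×2.28 = 17.40 m²
P = b + 2y√(1+z²) = 5.35 + 2×2.28×√(1+1.0²) = 11.80 m
R = A/P = 17.40/11.80 = 1.474 m
Q = (1/n)·A·R^(2/3)·S^(1/2) = (1/0.027) × 17.40 × 1.474^(2/3) × 0.0010^(1/2) = 26.39 m³/s

26.4 m³/s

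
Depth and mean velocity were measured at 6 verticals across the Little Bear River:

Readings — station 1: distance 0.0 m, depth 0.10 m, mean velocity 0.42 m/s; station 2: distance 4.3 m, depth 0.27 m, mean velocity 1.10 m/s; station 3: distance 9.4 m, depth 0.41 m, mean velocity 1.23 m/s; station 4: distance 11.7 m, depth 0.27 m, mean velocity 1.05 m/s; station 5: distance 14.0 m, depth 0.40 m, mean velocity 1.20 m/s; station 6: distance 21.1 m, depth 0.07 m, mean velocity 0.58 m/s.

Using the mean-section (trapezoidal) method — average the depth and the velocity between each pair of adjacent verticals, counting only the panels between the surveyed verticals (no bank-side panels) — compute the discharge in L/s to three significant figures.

Panel 1-2: Δb = 4.3 m, d̄ = (0.10+0.27)/2 = 0.185, v̄ = (0.42+1.10)/2 = 0.76 → q = 4.3×0.185×0.76 = 0.6046 m³/s
Panel 2-3: Δb = 5.1 m, d̄ = (0.27+0.41)/2 = 0.34, v̄ = (1.10+1.23)/2 = 1.165 → q = 5.1×0.34×1.165 = 2.020 m³/s
Panel 3-4: Δb = 2.3 m, d̄ = (0.41+0.27)/2 = 0.34, v̄ = (1.23+1.05)/2 = 1.14 → q = 2.3×0.34×1.14 = 0.8915 m³/s
Panel 4-5: Δb = 2.3 m, d̄ = (0.27+0.40)/2 = 0.335, v̄ = (1.05+1.20)/2 = 1.125 → q = 2.3×0.335×1.125 = 0.8668 m³/s
Panel 5-6: Δb = 7.1 m, d̄ = (0.40+0.07)/2 = 0.235, v̄ = (1.20+0.58)/2 = 0.89 → q = 7.1×0.235×0.89 = 1.485 m³/s
Q = Σ q = 5.868 m³/s
= 5.868 × 1000 = 5868 L/s

5870 L/s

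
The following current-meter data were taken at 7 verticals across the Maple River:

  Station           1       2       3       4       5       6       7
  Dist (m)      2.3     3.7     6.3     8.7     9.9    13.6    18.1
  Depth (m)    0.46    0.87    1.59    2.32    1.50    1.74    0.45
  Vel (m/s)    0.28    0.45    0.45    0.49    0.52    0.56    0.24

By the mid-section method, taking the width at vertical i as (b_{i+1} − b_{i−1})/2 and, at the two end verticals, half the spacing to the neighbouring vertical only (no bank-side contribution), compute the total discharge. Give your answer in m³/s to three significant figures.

w_1 = (3.7 − 2.3)/2 = 0.7 m; q_1 = 0.28 × 0.46 × 0.7 = 0.09016 m³/s
w_2 = (6.3 − 2.3)/2 = 2 m; q_2 = 0.45 × 0.87 × 2 = 0.7830 m³/s
w_3 = (8.7 − 3.7)/2 = 2.5 m; q_3 = 0.45 × 1.59 × 2.5 = 1.789 m³/s
w_4 = (9.9 − 6.3)/2 = 1.8 m; q_4 = 0.49 × 2.32 × 1.8 = 2.046 m³/s
w_5 = (13.6 − 8.7)/2 = 2.45 m; q_5 = 0.52 × 1.50 × 2.45 = 1.911 m³/s
w_6 = (18.1 − 9.9)/2 = 4.1 m; q_6 = 0.56 × 1.74 × 4.1 = 3.995 m³/s
w_7 = (18.1 − 13.6)/2 = 2.25 m; q_7 = 0.24 × 0.45 × 2.25 = 0.2430 m³/s
Q = Σ qᵢ = 10.86 m³/s

10.9 m³/s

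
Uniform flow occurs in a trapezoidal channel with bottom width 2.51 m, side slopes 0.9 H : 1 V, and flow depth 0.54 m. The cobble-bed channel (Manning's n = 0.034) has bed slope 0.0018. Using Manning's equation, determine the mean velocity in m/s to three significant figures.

0.687 m/s

A = (b + z·y)·y = (2.51 + 0.9×0.54)×0.54 = 1.618 m²
P = b + 2y√(1+z²) = 2.51 + 2×0.54×√(1+0.9²) = 3.963 m
R = A/P = 1.618/3.963 = 0.4082 m
Q = (1/n)·A·R^(2/3)·S^(1/2) = (1/0.034) × 1.618 × 0.4082^(2/3) × 0.0018^(1/2) = 1.111 m³/s
V = Q/A = 1.111/1.618 = 0.6867 m/s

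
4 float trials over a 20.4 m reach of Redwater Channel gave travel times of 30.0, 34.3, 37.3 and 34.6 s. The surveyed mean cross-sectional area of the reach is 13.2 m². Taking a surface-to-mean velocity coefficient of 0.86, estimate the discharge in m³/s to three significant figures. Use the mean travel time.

6.80 m³/s

t̄ = (30.0 + 34.3 + 37.3 + 34.6) / 4 = 34.05 s
v_surface = L / t̄ = 20.4 / 34.05 = 0.5991 m/s
v_mean = 0.86 × 0.5991 = 0.5152 m/s
Q = A × v_mean = 13.2 × 0.5152 = 6.801 m³/s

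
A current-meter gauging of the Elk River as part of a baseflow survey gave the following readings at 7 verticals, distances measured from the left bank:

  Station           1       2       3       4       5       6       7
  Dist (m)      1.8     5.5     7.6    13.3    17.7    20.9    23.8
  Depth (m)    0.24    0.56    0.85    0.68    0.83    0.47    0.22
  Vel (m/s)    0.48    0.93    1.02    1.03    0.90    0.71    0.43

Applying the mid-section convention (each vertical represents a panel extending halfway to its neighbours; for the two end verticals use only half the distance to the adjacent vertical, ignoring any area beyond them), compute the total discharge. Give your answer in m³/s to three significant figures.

w_1 = (5.5 − 1.8)/2 = 1.85 m; q_1 = 0.48 × 0.24 × 1.85 = 0.2131 m³/s
w_2 = (7.6 − 1.8)/2 = 2.9 m; q_2 = 0.93 × 0.56 × 2.9 = 1.510 m³/s
w_3 = (13.3 − 5.5)/2 = 3.9 m; q_3 = 1.02 × 0.85 × 3.9 = 3.381 m³/s
w_4 = (17.7 − 7.6)/2 = 5.05 m; q_4 = 1.03 × 0.68 × 5.05 = 3.537 m³/s
w_5 = (20.9 − 13.3)/2 = 3.8 m; q_5 = 0.90 × 0.83 × 3.8 = 2.839 m³/s
w_6 = (23.8 − 17.7)/2 = 3.05 m; q_6 = 0.71 × 0.47 × 3.05 = 1.018 m³/s
w_7 = (23.8 − 20.9)/2 = 1.45 m; q_7 = 0.43 × 0.22 × 1.45 = 0.1372 m³/s
Q = Σ qᵢ = 12.64 m³/s

12.6 m³/s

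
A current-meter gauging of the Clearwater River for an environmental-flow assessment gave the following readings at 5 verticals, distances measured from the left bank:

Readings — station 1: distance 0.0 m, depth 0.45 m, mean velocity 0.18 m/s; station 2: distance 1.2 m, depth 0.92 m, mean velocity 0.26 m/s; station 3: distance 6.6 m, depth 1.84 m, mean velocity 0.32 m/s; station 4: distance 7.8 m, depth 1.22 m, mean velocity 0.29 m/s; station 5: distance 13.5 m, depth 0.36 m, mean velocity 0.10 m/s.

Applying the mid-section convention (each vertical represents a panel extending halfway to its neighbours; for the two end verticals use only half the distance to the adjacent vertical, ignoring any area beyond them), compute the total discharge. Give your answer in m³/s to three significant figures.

w_1 = (1.2 − 0.0)/2 = 0.6 m; q_1 = 0.18 × 0.45 × 0.6 = 0.04860 m³/s
w_2 = (6.6 − 0.0)/2 = 3.3 m; q_2 = 0.26 × 0.92 × 3.3 = 0.7894 m³/s
w_3 = (7.8 − 1.2)/2 = 3.3 m; q_3 = 0.32 × 1.84 × 3.3 = 1.943 m³/s
w_4 = (13.5 − 6.6)/2 = 3.45 m; q_4 = 0.29 × 1.22 × 3.45 = 1.221 m³/s
w_5 = (13.5 − 7.8)/2 = 2.85 m; q_5 = 0.10 × 0.36 × 2.85 = 0.1026 m³/s
Q = Σ qᵢ = 4.104 m³/s

4.10 m³/s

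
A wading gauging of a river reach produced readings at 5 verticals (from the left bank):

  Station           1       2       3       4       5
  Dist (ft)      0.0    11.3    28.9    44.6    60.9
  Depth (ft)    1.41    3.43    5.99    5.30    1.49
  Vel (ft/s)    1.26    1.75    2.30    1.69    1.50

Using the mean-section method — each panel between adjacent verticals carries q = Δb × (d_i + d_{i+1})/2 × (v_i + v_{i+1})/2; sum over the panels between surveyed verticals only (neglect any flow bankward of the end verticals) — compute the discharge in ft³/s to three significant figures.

474 ft³/s

Panel 1-2: Δb = 11.3 ft, d̄ = (1.41+3.43)/2 = 2.42, v̄ = (1.26+1.75)/2 = 1.505 → q = 11.3×2.42×1.505 = 41.16 ft³/s
Panel 2-3: Δb = 17.6 ft, d̄ = (3.43+5.99)/2 = 4.71, v̄ = (1.75+2.30)/2 = 2.025 → q = 17.6×4.71×2.025 = 167.9 ft³/s
Panel 3-4: Δb = 15.7 ft, d̄ = (5.99+5.30)/2 = 5.645, v̄ = (2.30+1.69)/2 = 1.995 → q = 15.7×5.645×1.995 = 176.8 ft³/s
Panel 4-5: Δb = 16.3 ft, d̄ = (5.30+1.49)/2 = 3.395, v̄ = (1.69+1.50)/2 = 1.595 → q = 16.3×3.395×1.595 = 88.26 ft³/s
Q = Σ q = 474.1 ft³/s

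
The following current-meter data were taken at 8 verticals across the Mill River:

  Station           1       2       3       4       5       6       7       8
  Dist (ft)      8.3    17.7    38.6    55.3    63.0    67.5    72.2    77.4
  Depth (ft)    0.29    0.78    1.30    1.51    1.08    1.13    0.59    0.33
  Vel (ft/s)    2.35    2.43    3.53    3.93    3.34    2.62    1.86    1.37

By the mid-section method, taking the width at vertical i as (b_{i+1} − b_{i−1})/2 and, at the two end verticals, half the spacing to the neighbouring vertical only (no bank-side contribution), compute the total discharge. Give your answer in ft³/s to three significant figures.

w_1 = (17.7 − 8.3)/2 = 4.7 ft; q_1 = 2.35 × 0.29 × 4.7 = 3.203 ft³/s
w_2 = (38.6 − 8.3)/2 = 15.15 ft; q_2 = 2.43 × 0.78 × 15.15 = 28.72 ft³/s
w_3 = (55.3 − 17.7)/2 = 18.8 ft; q_3 = 3.53 × 1.30 × 18.8 = 86.27 ft³/s
w_4 = (63.0 − 38.6)/2 = 12.2 ft; q_4 = 3.93 × 1.51 × 12.2 = 72.40 ft³/s
w_5 = (67.5 − 55.3)/2 = 6.1 ft; q_5 = 3.34 × 1.08 × 6.1 = 22.00 ft³/s
w_6 = (72.2 − 63.0)/2 = 4.6 ft; q_6 = 2.62 × 1.13 × 4.6 = 13.62 ft³/s
w_7 = (77.4 − 67.5)/2 = 4.95 ft; q_7 = 1.86 × 0.59 × 4.95 = 5.432 ft³/s
w_8 = (77.4 − 72.2)/2 = 2.6 ft; q_8 = 1.37 × 0.33 × 2.6 = 1.175 ft³/s
Q = Σ qᵢ = 232.8 ft³/s

233 ft³/s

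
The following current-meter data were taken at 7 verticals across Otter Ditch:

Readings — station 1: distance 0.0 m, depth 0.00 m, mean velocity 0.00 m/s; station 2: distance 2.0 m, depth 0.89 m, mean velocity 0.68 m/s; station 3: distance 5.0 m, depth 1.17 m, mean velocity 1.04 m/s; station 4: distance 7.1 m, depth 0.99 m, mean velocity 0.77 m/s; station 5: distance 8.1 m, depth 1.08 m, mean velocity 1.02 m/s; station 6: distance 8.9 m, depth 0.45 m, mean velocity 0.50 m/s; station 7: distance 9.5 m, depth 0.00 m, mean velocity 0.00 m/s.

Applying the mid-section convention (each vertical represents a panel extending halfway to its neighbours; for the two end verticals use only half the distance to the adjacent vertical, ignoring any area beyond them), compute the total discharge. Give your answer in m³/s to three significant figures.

w_2 = (5.0 − 0.0)/2 = 2.5 m; q_2 = 0.68 × 0.89 × 2.5 = 1.513 m³/s
w_3 = (7.1 − 2.0)/2 = 2.55 m; q_3 = 1.04 × 1.17 × 2.55 = 3.103 m³/s
w_4 = (8.1 − 5.0)/2 = 1.55 m; q_4 = 0.77 × 0.99 × 1.55 = 1.182 m³/s
w_5 = (8.9 − 7.1)/2 = 0.9 m; q_5 = 1.02 × 1.08 × 0.9 = 0.9914 m³/s
w_6 = (9.5 − 8.1)/2 = 0.7 m; q_6 = 0.50 × 0.45 × 0.7 = 0.1575 m³/s
Stations 1, 7 contribute zero (depth or velocity is 0).
Q = Σ qᵢ = 6.946 m³/s

6.95 m³/s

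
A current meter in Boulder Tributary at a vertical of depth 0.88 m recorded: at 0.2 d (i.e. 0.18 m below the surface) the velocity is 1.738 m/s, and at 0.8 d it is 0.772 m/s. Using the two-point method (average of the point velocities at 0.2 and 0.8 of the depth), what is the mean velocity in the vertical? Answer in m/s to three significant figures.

1.26 m/s

v̄ = (1.738 + 0.772) / 2 = 1.255 m/s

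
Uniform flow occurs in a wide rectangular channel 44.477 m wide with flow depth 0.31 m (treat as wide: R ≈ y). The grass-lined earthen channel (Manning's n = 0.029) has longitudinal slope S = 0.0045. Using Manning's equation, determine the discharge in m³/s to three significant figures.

A = b·y = 44.477 × 0.31 = 13.79 m²
Wide channel: R ≈ y = 0.31 m
Q = (1/n)·A·R^(2/3)·S^(1/2) = (1/0.029) × 13.79 × 0.3100^(2/3) × 0.0045^(1/2) = 14.61 m³/s

14.6 m³/s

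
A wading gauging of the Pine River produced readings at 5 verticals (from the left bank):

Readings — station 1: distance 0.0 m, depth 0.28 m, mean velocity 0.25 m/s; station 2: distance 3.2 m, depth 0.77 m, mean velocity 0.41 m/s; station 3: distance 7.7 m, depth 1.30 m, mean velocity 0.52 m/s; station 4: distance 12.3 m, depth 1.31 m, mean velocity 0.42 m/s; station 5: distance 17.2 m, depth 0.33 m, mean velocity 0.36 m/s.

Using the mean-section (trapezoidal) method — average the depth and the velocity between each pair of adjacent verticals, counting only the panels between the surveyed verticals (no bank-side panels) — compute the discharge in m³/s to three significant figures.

7.11 m³/s

Panel 1-2: Δb = 3.2 m, d̄ = (0.28+0.77)/2 = 0.525, v̄ = (0.25+0.41)/2 = 0.33 → q = 3.2×0.525×0.33 = 0.5544 m³/s
Panel 2-3: Δb = 4.5 m, d̄ = (0.77+1.30)/2 = 1.035, v̄ = (0.41+0.52)/2 = 0.465 → q = 4.5×1.035×0.465 = 2.166 m³/s
Panel 3-4: Δb = 4.6 m, d̄ = (1.30+1.31)/2 = 1.305, v̄ = (0.52+0.42)/2 = 0.47 → q = 4.6×1.305×0.47 = 2.821 m³/s
Panel 4-5: Δb = 4.9 m, d̄ = (1.31+0.33)/2 = 0.82, v̄ = (0.42+0.36)/2 = 0.39 → q = 4.9×0.82×0.39 = 1.567 m³/s
Q = Σ q = 7.109 m³/s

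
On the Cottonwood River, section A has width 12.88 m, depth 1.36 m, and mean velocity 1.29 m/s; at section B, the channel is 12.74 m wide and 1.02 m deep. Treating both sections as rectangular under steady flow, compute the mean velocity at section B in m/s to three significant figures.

Q = A₁V₁ = (12.88×1.36) × 1.29 = 22.60 m³/s
A₂ = 12.74 × 1.02 = 12.99 m²
V₂ = Q/A₂ = 22.60/12.99 = 1.739 m/s

1.74 m/s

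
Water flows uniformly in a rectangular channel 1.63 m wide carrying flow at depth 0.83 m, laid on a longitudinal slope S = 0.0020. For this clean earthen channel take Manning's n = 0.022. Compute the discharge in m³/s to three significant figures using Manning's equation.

1.52 m³/s

A = b·y = 1.63 × 0.83 = 1.353 m²
P = b + 2y = 1.63 + 2×0.83 = 3.290 m
R = A/P = 1.353/3.290 = 0.4112 m
Q = (1/n)·A·R^(2/3)·S^(1/2) = (1/0.022) × 1.353 × 0.4112^(2/3) × 0.0020^(1/2) = 1.521 m³/s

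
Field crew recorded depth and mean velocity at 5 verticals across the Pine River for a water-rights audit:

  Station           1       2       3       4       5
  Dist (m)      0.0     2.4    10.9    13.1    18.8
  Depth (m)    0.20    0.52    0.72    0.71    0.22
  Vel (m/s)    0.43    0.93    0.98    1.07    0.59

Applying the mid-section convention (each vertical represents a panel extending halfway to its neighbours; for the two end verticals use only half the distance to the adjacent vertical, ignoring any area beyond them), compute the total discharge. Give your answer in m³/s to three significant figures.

9.88 m³/s

w_1 = (2.4 − 0.0)/2 = 1.2 m; q_1 = 0.43 × 0.20 × 1.2 = 0.1032 m³/s
w_2 = (10.9 − 0.0)/2 = 5.45 m; q_2 = 0.93 × 0.52 × 5.45 = 2.636 m³/s
w_3 = (13.1 − 2.4)/2 = 5.35 m; q_3 = 0.98 × 0.72 × 5.35 = 3.775 m³/s
w_4 = (18.8 − 10.9)/2 = 3.95 m; q_4 = 1.07 × 0.71 × 3.95 = 3.001 m³/s
w_5 = (18.8 − 13.1)/2 = 2.85 m; q_5 = 0.59 × 0.22 × 2.85 = 0.3699 m³/s
Q = Σ qᵢ = 9.885 m³/s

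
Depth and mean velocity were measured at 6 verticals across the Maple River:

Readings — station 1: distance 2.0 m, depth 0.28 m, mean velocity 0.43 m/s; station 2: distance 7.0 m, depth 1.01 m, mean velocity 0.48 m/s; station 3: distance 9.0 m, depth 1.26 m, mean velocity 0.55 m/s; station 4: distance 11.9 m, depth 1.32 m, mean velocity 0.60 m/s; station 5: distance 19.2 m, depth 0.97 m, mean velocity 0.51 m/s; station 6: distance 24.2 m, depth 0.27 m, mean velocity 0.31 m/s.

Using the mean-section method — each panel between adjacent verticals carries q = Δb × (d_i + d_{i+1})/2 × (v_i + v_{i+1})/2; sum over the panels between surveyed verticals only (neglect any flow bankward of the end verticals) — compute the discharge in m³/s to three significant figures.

10.7 m³/s

Panel 1-2: Δb = 5 m, d̄ = (0.28+1.01)/2 = 0.645, v̄ = (0.43+0.48)/2 = 0.455 → q = 5×0.645×0.455 = 1.467 m³/s
Panel 2-3: Δb = 2 m, d̄ = (1.01+1.26)/2 = 1.135, v̄ = (0.48+0.55)/2 = 0.515 → q = 2×1.135×0.515 = 1.169 m³/s
Panel 3-4: Δb = 2.9 m, d̄ = (1.26+1.32)/2 = 1.29, v̄ = (0.55+0.60)/2 = 0.575 → q = 2.9×1.29×0.575 = 2.151 m³/s
Panel 4-5: Δb = 7.3 m, d̄ = (1.32+0.97)/2 = 1.145, v̄ = (0.60+0.51)/2 = 0.555 → q = 7.3×1.145×0.555 = 4.639 m³/s
Panel 5-6: Δb = 5 m, d̄ = (0.97+0.27)/2 = 0.62, v̄ = (0.51+0.31)/2 = 0.41 → q = 5×0.62×0.41 = 1.271 m³/s
Q = Σ q = 10.70 m³/s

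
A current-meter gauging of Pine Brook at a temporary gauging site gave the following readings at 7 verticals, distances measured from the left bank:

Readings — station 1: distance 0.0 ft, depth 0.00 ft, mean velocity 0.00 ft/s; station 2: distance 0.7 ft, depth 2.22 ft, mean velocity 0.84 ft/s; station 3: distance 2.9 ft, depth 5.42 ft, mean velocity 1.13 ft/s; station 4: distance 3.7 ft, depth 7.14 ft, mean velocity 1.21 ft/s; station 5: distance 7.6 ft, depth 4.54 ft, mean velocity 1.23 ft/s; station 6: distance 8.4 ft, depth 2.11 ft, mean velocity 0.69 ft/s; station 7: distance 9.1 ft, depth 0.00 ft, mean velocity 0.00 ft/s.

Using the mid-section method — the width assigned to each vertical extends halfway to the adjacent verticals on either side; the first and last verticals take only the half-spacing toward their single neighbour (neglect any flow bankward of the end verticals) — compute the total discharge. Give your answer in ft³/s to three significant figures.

w_2 = (2.9 − 0.0)/2 = 1.45 ft; q_2 = 0.84 × 2.22 × 1.45 = 2.704 ft³/s
w_3 = (3.7 − 0.7)/2 = 1.5 ft; q_3 = 1.13 × 5.42 × 1.5 = 9.187 ft³/s
w_4 = (7.6 − 2.9)/2 = 2.35 ft; q_4 = 1.21 × 7.14 × 2.35 = 20.30 ft³/s
w_5 = (8.4 − 3.7)/2 = 2.35 ft; q_5 = 1.23 × 4.54 × 2.35 = 13.12 ft³/s
w_6 = (9.1 − 7.6)/2 = 0.75 ft; q_6 = 0.69 × 2.11 × 0.75 = 1.092 ft³/s
Stations 1, 7 contribute zero (depth or velocity is 0).
Q = Σ qᵢ = 46.41 ft³/s

46.4 ft³/s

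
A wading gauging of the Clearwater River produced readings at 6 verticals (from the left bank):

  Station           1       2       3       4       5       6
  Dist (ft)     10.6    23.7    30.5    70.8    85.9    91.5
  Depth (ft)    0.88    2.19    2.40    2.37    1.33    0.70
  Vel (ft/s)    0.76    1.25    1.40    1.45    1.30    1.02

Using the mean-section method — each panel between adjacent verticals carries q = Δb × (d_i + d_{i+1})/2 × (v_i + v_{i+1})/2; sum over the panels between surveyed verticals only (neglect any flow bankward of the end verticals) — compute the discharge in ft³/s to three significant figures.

223 ft³/s

Panel 1-2: Δb = 13.1 ft, d̄ = (0.88+2.19)/2 = 1.535, v̄ = (0.76+1.25)/2 = 1.005 → q = 13.1×1.535×1.005 = 20.21 ft³/s
Panel 2-3: Δb = 6.8 ft, d̄ = (2.19+2.40)/2 = 2.295, v̄ = (1.25+1.40)/2 = 1.325 → q = 6.8×2.295×1.325 = 20.68 ft³/s
Panel 3-4: Δb = 40.3 ft, d̄ = (2.40+2.37)/2 = 2.385, v̄ = (1.40+1.45)/2 = 1.425 → q = 40.3×2.385×1.425 = 137.0 ft³/s
Panel 4-5: Δb = 15.1 ft, d̄ = (2.37+1.33)/2 = 1.85, v̄ = (1.45+1.30)/2 = 1.375 → q = 15.1×1.85×1.375 = 38.41 ft³/s
Panel 5-6: Δb = 5.6 ft, d̄ = (1.33+0.70)/2 = 1.015, v̄ = (1.30+1.02)/2 = 1.16 → q = 5.6×1.015×1.16 = 6.593 ft³/s
Q = Σ q = 222.9 ft³/s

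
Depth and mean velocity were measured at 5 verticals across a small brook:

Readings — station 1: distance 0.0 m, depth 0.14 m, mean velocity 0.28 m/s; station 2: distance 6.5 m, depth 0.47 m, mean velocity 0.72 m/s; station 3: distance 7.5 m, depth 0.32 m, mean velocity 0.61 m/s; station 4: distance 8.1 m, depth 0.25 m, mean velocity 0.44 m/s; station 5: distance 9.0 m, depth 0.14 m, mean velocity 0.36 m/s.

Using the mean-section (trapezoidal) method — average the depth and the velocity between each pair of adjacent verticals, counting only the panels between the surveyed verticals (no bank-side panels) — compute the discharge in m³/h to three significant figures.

Panel 1-2: Δb = 6.5 m, d̄ = (0.14+0.47)/2 = 0.305, v̄ = (0.28+0.72)/2 = 0.5 → q = 6.5×0.305×0.5 = 0.9913 m³/s
Panel 2-3: Δb = 1 m, d̄ = (0.47+0.32)/2 = 0.395, v̄ = (0.72+0.61)/2 = 0.665 → q = 1×0.395×0.665 = 0.2627 m³/s
Panel 3-4: Δb = 0.6 m, d̄ = (0.32+0.25)/2 = 0.285, v̄ = (0.61+0.44)/2 = 0.525 → q = 0.6×0.285×0.525 = 0.08978 m³/s
Panel 4-5: Δb = 0.9 m, d̄ = (0.25+0.14)/2 = 0.195, v̄ = (0.44+0.36)/2 = 0.4 → q = 0.9×0.195×0.4 = 0.07020 m³/s
Q = Σ q = 1.414 m³/s
= 1.414 × 3600 = 5090 m³/h

5090 m³/h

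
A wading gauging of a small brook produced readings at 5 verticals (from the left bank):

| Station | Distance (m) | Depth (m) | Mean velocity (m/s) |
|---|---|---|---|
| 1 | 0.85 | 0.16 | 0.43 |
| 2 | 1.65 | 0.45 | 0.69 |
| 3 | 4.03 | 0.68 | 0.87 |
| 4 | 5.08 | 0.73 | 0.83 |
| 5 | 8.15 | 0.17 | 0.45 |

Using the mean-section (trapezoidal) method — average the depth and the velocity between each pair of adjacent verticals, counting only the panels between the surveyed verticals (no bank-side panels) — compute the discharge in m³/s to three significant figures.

2.70 m³/s

Panel 1-2: Δb = 0.8 m, d̄ = (0.16+0.45)/2 = 0.305, v̄ = (0.43+0.69)/2 = 0.56 → q = 0.8×0.305×0.56 = 0.1366 m³/s
Panel 2-3: Δb = 2.38 m, d̄ = (0.45+0.68)/2 = 0.565, v̄ = (0.69+0.87)/2 = 0.78 → q = 2.38×0.565×0.78 = 1.049 m³/s
Panel 3-4: Δb = 1.05 m, d̄ = (0.68+0.73)/2 = 0.705, v̄ = (0.87+0.83)/2 = 0.85 → q = 1.05×0.705×0.85 = 0.6292 m³/s
Panel 4-5: Δb = 3.07 m, d̄ = (0.73+0.17)/2 = 0.45, v̄ = (0.83+0.45)/2 = 0.64 → q = 3.07×0.45×0.64 = 0.8842 m³/s
Q = Σ q = 2.699 m³/s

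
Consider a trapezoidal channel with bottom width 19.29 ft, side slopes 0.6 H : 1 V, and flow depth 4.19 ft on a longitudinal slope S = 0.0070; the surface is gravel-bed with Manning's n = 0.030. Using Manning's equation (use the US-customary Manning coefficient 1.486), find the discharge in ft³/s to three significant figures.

A = (b + z·y)·y = (19.29 + 0.6×4.19)×4.19 = 91.36 ft²
P = b + 2y√(1+z²) = 19.29 + 2×4.19×√(1+0.6²) = 29.06 ft
R = A/P = 91.36/29.06 = 3.144 ft
Q = (1.486/n)·A·R^(2/3)·S^(1/2) = (1.486/0.030) × 91.36 × 3.144^(2/3) × 0.0070^(1/2) = 812.5 ft³/s

812 ft³/s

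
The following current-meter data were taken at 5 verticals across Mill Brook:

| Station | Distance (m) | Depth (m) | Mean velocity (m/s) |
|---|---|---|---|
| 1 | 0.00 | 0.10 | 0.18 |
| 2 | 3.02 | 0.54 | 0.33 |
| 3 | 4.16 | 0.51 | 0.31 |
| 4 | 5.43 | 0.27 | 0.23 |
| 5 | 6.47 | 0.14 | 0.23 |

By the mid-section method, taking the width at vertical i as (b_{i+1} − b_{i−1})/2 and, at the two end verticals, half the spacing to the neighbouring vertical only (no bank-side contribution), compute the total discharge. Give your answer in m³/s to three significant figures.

w_1 = (3.02 − 0.00)/2 = 1.51 m; q_1 = 0.18 × 0.10 × 1.51 = 0.02718 m³/s
w_2 = (4.16 − 0.00)/2 = 2.08 m; q_2 = 0.33 × 0.54 × 2.08 = 0.3707 m³/s
w_3 = (5.43 − 3.02)/2 = 1.205 m; q_3 = 0.31 × 0.51 × 1.205 = 0.1905 m³/s
w_4 = (6.47 − 4.16)/2 = 1.155 m; q_4 = 0.23 × 0.27 × 1.155 = 0.07173 m³/s
w_5 = (6.47 − 5.43)/2 = 0.52 m; q_5 = 0.23 × 0.14 × 0.52 = 0.01674 m³/s
Q = Σ qᵢ = 0.6768 m³/s

0.677 m³/s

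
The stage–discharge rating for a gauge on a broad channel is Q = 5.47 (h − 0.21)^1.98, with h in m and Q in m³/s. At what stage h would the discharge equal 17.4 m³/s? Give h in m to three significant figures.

2.00 m

h − h₀ = (Q/C)^(1/b) = (17.4/5.47)^(1/1.98) = 1.794 m
h = 0.21 + 1.794 = 2.004 m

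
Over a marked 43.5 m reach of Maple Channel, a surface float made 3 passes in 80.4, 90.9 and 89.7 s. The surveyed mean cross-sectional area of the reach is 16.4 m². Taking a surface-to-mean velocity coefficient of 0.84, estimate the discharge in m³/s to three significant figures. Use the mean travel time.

t̄ = (80.4 + 90.9 + 89.7) / 3 = 87 s
v_surface = L / t̄ = 43.5 / 87 = 0.5000 m/s
v_mean = 0.84 × 0.5000 = 0.4200 m/s
Q = A × v_mean = 16.4 × 0.4200 = 6.888 m³/s

6.89 m³/s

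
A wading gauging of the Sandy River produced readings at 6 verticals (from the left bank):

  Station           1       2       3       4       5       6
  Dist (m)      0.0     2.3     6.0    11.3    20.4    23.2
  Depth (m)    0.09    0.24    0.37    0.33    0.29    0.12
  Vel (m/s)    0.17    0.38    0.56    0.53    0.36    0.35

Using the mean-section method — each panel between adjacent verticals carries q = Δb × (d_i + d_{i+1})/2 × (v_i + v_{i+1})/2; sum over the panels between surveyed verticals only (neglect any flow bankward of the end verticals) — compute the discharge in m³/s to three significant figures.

Panel 1-2: Δb = 2.3 m, d̄ = (0.09+0.24)/2 = 0.165, v̄ = (0.17+0.38)/2 = 0.275 → q = 2.3×0.165×0.275 = 0.1044 m³/s
Panel 2-3: Δb = 3.7 m, d̄ = (0.24+0.37)/2 = 0.305, v̄ = (0.38+0.56)/2 = 0.47 → q = 3.7×0.305×0.47 = 0.5304 m³/s
Panel 3-4: Δb = 5.3 m, d̄ = (0.37+0.33)/2 = 0.35, v̄ = (0.56+0.53)/2 = 0.545 → q = 5.3×0.35×0.545 = 1.011 m³/s
Panel 4-5: Δb = 9.1 m, d̄ = (0.33+0.29)/2 = 0.31, v̄ = (0.53+0.36)/2 = 0.445 → q = 9.1×0.31×0.445 = 1.255 m³/s
Panel 5-6: Δb = 2.8 m, d̄ = (0.29+0.12)/2 = 0.205, v̄ = (0.36+0.35)/2 = 0.355 → q = 2.8×0.205×0.355 = 0.2038 m³/s
Q = Σ q = 3.105 m³/s

3.10 m³/s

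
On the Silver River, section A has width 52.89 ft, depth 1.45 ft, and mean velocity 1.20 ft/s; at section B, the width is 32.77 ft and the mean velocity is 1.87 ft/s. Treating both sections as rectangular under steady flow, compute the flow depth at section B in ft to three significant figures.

Q = A₁V₁ = (52.89×1.45) × 1.20 = 92.03 ft³/s
d₂ = Q/(b₂ V₂) = 92.03/(32.77×1.87) = 1.502 ft

1.50 ft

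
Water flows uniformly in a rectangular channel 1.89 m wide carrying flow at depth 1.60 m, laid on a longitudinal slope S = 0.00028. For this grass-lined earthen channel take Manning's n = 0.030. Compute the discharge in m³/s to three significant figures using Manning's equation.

A = b·y = 1.89 × 1.60 = 3.024 m²
P = b + 2y = 1.89 + 2×1.60 = 5.090 m
R = A/P = 3.024/5.090 = 0.5941 m
Q = (1/n)·A·R^(2/3)·S^(1/2) = (1/0.030) × 3.024 × 0.5941^(2/3) × 0.00028^(1/2) = 1.192 m³/s

1.19 m³/s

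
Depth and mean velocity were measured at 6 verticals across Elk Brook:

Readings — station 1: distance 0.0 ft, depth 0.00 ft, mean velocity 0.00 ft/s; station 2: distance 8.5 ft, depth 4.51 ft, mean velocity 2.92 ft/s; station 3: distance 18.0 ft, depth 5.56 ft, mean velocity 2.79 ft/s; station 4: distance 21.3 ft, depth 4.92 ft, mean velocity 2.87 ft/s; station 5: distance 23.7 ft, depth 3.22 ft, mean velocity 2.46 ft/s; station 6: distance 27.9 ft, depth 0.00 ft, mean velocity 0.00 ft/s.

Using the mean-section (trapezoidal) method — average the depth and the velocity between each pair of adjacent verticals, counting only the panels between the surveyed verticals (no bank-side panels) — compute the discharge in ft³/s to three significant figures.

248 ft³/s

Panel 1-2: Δb = 8.5 ft, d̄ = (0.00+4.51)/2 = 2.255, v̄ = (0.00+2.92)/2 = 1.46 → q = 8.5×2.255×1.46 = 27.98 ft³/s
Panel 2-3: Δb = 9.5 ft, d̄ = (4.51+5.56)/2 = 5.035, v̄ = (2.92+2.79)/2 = 2.855 → q = 9.5×5.035×2.855 = 136.6 ft³/s
Panel 3-4: Δb = 3.3 ft, d̄ = (5.56+4.92)/2 = 5.24, v̄ = (2.79+2.87)/2 = 2.83 → q = 3.3×5.24×2.83 = 48.94 ft³/s
Panel 4-5: Δb = 2.4 ft, d̄ = (4.92+3.22)/2 = 4.07, v̄ = (2.87+2.46)/2 = 2.665 → q = 2.4×4.07×2.665 = 26.03 ft³/s
Panel 5-6: Δb = 4.2 ft, d̄ = (3.22+0.00)/2 = 1.61, v̄ = (2.46+0.00)/2 = 1.23 → q = 4.2×1.61×1.23 = 8.317 ft³/s
Q = Σ q = 247.8 ft³/s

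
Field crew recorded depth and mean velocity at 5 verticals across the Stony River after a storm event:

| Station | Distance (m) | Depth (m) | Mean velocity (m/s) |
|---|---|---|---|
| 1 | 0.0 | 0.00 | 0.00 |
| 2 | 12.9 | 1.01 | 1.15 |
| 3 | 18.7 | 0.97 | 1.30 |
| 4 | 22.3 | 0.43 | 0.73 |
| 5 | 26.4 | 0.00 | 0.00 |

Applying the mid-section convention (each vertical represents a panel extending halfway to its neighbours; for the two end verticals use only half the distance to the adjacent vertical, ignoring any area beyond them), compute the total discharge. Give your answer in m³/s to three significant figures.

w_2 = (18.7 − 0.0)/2 = 9.35 m; q_2 = 1.15 × 1.01 × 9.35 = 10.86 m³/s
w_3 = (22.3 − 12.9)/2 = 4.7 m; q_3 = 1.30 × 0.97 × 4.7 = 5.927 m³/s
w_4 = (26.4 − 18.7)/2 = 3.85 m; q_4 = 0.73 × 0.43 × 3.85 = 1.209 m³/s
Stations 1, 5 contribute zero (depth or velocity is 0).
Q = Σ qᵢ = 18.00 m³/s

18.0 m³/s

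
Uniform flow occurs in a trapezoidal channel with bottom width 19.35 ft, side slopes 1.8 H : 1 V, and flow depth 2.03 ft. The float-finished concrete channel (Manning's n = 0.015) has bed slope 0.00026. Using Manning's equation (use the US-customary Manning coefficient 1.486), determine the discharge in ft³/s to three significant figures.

A = (b + z·y)·y = (19.35 + 1.8×2.03)×2.03 = 46.70 ft²
P = b + 2y√(1+z²) = 19.35 + 2×2.03×√(1+1.8²) = 27.71 ft
R = A/P = 46.70/27.71 = 1.685 ft
Q = (1.486/n)·A·R^(2/3)·S^(1/2) = (1.486/0.015) × 46.70 × 1.685^(2/3) × 0.00026^(1/2) = 105.6 ft³/s

106 ft³/s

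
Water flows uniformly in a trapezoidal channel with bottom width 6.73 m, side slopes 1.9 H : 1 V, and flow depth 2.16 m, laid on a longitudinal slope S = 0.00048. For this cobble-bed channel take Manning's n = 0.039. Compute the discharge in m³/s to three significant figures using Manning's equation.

16.9 m³/s

A = (b + z·y)·y = (6.73 + 1.9×2.16)×2.16 = 23.40 m²
P = b + 2y√(1+z²) = 6.73 + 2×2.16×√(1+1.9²) = 16.01 m
R = A/P = 23.40/16.01 = 1.462 m
Q = (1/n)·A·R^(2/3)·S^(1/2) = (1/0.039) × 23.40 × 1.462^(2/3) × 0.00048^(1/2) = 16.93 m³/s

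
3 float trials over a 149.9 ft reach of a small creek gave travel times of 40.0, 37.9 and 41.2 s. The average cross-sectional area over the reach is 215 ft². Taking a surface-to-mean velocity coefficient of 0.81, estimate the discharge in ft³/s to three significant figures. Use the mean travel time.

t̄ = (40.0 + 37.9 + 41.2) / 3 = 39.7 s
v_surface = L / t̄ = 149.9 / 39.7 = 3.776 ft/s
v_mean = 0.81 × 3.776 = 3.058 ft/s
Q = A × v_mean = 215 × 3.058 = 657.6 ft³/s

658 ft³/s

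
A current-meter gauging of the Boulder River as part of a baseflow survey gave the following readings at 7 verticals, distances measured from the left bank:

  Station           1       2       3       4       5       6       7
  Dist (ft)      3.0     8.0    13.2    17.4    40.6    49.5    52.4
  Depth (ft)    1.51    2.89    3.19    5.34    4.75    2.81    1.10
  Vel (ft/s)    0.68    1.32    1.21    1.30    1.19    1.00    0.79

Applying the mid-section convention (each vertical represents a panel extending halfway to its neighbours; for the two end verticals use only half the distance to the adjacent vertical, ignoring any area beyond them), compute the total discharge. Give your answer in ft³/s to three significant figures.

244 ft³/s

w_1 = (8.0 − 3.0)/2 = 2.5 ft; q_1 = 0.68 × 1.51 × 2.5 = 2.567 ft³/s
w_2 = (13.2 − 3.0)/2 = 5.1 ft; q_2 = 1.32 × 2.89 × 5.1 = 19.46 ft³/s
w_3 = (17.4 − 8.0)/2 = 4.7 ft; q_3 = 1.21 × 3.19 × 4.7 = 18.14 ft³/s
w_4 = (40.6 − 13.2)/2 = 13.7 ft; q_4 = 1.30 × 5.34 × 13.7 = 95.11 ft³/s
w_5 = (49.5 − 17.4)/2 = 16.05 ft; q_5 = 1.19 × 4.75 × 16.05 = 90.72 ft³/s
w_6 = (52.4 − 40.6)/2 = 5.9 ft; q_6 = 1.00 × 2.81 × 5.9 = 16.58 ft³/s
w_7 = (52.4 − 49.5)/2 = 1.45 ft; q_7 = 0.79 × 1.10 × 1.45 = 1.260 ft³/s
Q = Σ qᵢ = 243.8 ft³/s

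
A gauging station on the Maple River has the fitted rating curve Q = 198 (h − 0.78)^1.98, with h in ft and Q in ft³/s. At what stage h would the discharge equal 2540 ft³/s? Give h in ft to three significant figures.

4.41 ft

h − h₀ = (Q/C)^(1/b) = (2540/198)^(1/1.98) = 3.628 ft
h = 0.78 + 3.628 = 4.408 ft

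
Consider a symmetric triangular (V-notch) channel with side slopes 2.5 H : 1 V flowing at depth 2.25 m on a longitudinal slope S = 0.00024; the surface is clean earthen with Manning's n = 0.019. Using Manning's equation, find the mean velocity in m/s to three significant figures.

A = z·y² = 2.5×2.25² = 12.66 m²
P = 2y√(1+z²) = 2×2.25×√(1+2.5²) = 12.12 m
R = A/P = 12.66/12.12 = 1.045 m
Q = (1/n)·A·R^(2/3)·S^(1/2) = (1/0.019) × 12.66 × 1.045^(2/3) × 0.00024^(1/2) = 10.62 m³/s
V = Q/A = 10.62/12.66 = 0.8394 m/s

0.839 m/s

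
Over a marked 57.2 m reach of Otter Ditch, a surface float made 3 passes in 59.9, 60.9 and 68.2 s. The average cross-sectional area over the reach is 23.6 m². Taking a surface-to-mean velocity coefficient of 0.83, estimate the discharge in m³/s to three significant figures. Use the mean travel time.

t̄ = (59.9 + 60.9 + 68.2) / 3 = 63 s
v_surface = L / t̄ = 57.2 / 63 = 0.9079 m/s
v_mean = 0.83 × 0.9079 = 0.7536 m/s
Q = A × v_mean = 23.6 × 0.7536 = 17.78 m³/s

17.8 m³/s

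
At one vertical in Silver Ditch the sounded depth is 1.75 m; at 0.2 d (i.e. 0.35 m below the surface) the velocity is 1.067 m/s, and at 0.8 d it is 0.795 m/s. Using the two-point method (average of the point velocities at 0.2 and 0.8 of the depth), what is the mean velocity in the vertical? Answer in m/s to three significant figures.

0.931 m/s

v̄ = (1.067 + 0.795) / 2 = 0.9310 m/s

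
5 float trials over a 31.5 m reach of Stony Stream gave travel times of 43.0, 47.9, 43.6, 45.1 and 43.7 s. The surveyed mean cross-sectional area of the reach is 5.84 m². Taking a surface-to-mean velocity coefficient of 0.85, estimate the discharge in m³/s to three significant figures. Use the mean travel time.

3.50 m³/s

t̄ = (43.0 + 47.9 + 43.6 + 45.1 + 43.7) / 5 = 44.66 s
v_surface = L / t̄ = 31.5 / 44.66 = 0.7053 m/s
v_mean = 0.85 × 0.7053 = 0.5995 m/s
Q = A × v_mean = 5.84 × 0.5995 = 3.501 m³/s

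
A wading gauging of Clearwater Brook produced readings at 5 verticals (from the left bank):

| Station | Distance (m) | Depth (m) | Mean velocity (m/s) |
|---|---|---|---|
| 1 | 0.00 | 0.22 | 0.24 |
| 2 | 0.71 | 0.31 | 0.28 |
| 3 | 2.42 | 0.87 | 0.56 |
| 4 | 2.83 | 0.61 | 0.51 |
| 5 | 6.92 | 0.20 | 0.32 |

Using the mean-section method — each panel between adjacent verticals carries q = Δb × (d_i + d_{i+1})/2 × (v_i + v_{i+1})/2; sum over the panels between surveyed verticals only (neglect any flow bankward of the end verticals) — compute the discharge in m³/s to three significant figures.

Panel 1-2: Δb = 0.71 m, d̄ = (0.22+0.31)/2 = 0.265, v̄ = (0.24+0.28)/2 = 0.26 → q = 0.71×0.265×0.26 = 0.04892 m³/s
Panel 2-3: Δb = 1.71 m, d̄ = (0.31+0.87)/2 = 0.59, v̄ = (0.28+0.56)/2 = 0.42 → q = 1.71×0.59×0.42 = 0.4237 m³/s
Panel 3-4: Δb = 0.41 m, d̄ = (0.87+0.61)/2 = 0.74, v̄ = (0.56+0.51)/2 = 0.535 → q = 0.41×0.74×0.535 = 0.1623 m³/s
Panel 4-5: Δb = 4.09 m, d̄ = (0.61+0.20)/2 = 0.405, v̄ = (0.51+0.32)/2 = 0.415 → q = 4.09×0.405×0.415 = 0.6874 m³/s
Q = Σ q = 1.322 m³/s

1.32 m³/s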